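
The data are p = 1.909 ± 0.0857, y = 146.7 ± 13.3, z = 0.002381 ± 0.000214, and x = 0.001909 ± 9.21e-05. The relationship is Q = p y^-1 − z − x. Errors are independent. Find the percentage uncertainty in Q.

Let w = p·y^-1 = 0.01301. δw/w = √((1·δp/p)² + (-1·δy/y)²) = √(0.00202 + 0.00822) = 0.101, so δw = 0.00132.
Q = w − z − x: δQ = √(δw² + δz² + δx²) = √(1.73e-06 + 4.58e-08 + 8.48e-09) = 0.00134
Q = 0.008723, so δQ/Q = 0.00134/0.008723 = 0.153.

15.3%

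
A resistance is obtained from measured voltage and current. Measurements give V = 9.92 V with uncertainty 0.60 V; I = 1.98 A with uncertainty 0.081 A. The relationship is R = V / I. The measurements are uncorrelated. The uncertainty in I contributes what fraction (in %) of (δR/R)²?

31.4%

(δR/R)² = (1·δV/V)² + (-1·δI/I)²
  V term: (1×0.0605)² = 0.00366
  I term: (-1×0.0409)² = 0.00167
Total = 0.00533. Share from I = 0.00167/0.00533 = 0.314.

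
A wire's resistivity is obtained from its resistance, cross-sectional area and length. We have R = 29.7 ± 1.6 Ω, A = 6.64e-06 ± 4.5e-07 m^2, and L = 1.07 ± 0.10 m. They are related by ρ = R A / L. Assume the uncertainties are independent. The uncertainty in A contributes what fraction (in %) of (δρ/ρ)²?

28.3%

(δρ/ρ)² = (1·δR/R)² + (1·δA/A)² + (-1·δL/L)²
  R term: (1×0.0539)² = 0.00290
  A term: (1×0.0678)² = 0.00459
  L term: (-1×0.0935)² = 0.00873
Total = 0.0162. Share from A = 0.00459/0.0162 = 0.283.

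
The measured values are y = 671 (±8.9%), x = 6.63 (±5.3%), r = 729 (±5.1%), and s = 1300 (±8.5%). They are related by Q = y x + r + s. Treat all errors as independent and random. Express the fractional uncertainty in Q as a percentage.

Let p = y·x = 4450. δp/p = √((1·δy/y)² + (1·δx/x)²) = √(0.00792 + 0.00281) = 0.104, so δp = 461.
Q = p + r + s: δQ = √(δp² + δr² + δs²) = √(2.12e+05 + 1380 + 12200) = 475
Q = 6480, so δQ/Q = 475/6480 = 0.0734.

7.34%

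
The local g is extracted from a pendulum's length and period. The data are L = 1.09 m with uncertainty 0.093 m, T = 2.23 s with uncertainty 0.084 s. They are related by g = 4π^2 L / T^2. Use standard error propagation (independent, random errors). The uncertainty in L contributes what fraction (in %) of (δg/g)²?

(δg/g)² = (1·δL/L)² + (-2·δT/T)²
  L term: (1×0.0853)² = 0.00728
  T term: (-2×0.0377)² = 0.00568
Total = 0.0130. Share from L = 0.00728/0.0130 = 0.562.

56.2%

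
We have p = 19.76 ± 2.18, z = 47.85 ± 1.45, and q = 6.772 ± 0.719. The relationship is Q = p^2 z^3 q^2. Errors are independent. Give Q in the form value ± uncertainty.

Since Q is a product/quotient, work with relative uncertainties:
  (2·δp/p)² = (2×0.110)² = 0.0487;  (3·δz/z)² = (3×0.0303)² = 0.00826;  (2·δq/q)² = (2×0.106)² = 0.0451
δQ/Q = √(0.102) = 0.319
Q = 1.962e+09, so δQ = 0.319 × 1.962e+09 = 6.27e+08.

(1.962 ± 0.627) × 10^9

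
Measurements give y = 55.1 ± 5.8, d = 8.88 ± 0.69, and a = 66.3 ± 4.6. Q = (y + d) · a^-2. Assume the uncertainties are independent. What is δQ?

Let u = y + d = 64.0. δu = √(δy² + δd²) = √(33.6 + 0.476) = 5.84, so δu/u = 0.0913.
Q is then a monomial in u, a:
δQ/Q = √((δu/u)² + (-2·δa/a)²) = √(0.00833 + 0.0193) = 0.166
Q = 0.0146, so δQ = 0.166 × 0.0146 = 0.00242.

0.00242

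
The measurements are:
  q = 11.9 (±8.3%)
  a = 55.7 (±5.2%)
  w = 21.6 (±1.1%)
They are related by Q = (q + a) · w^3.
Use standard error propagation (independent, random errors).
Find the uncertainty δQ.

38200

Let u = q + a = 67.6. δu = √(δq² + δa²) = √(0.976 + 8.39) = 3.06, so δu/u = 0.0453.
Q is then a monomial in u, w:
δQ/Q = √((δu/u)² + (3·δw/w)²) = √(0.00205 + 0.00109) = 0.0560
Q = 6.81e+05, so δQ = 0.0560 × 6.81e+05 = 38200.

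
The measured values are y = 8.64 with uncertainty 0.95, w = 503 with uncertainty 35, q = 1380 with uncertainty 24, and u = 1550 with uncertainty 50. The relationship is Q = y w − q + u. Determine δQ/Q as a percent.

12.6%

Let p = y·w = 4350. δp/p = √((1·δy/y)² + (1·δw/w)²) = √(0.0121 + 0.00484) = 0.130, so δp = 565.
Q = p − q + u: δQ = √(δp² + δq² + δu²) = √(3.2e+05 + 576 + 2500) = 568
Q = 4520, so δQ/Q = 568/4520 = 0.126.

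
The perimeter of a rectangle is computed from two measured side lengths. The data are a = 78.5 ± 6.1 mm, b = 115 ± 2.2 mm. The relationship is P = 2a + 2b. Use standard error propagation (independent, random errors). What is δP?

For a sum/difference, combine absolute errors in quadrature:
  (2·δa)² = 149;  (2·δb)² = 19.4
δP = √(168) = 13.0 mm

13.0 mm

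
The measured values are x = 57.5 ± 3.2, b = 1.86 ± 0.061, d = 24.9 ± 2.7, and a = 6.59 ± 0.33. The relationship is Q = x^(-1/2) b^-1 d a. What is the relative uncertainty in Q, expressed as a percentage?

Q is a product of powers, so relative uncertainties combine in quadrature:
  (−½·δx/x)² = (-0.5×0.0557)² = 0.000774;  (-1·δb/b)² = (-1×0.0328)² = 0.00108;  (1·δd/d)² = (1×0.108)² = 0.0118;  (1·δa/a)² = (1×0.0501)² = 0.00251
δQ/Q = √(0.0161) = 0.127

12.7%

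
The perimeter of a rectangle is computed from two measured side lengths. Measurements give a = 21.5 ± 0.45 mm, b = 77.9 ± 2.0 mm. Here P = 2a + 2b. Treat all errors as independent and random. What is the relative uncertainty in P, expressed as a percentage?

2.06%

Each term contributes (cᵢ δxᵢ)² to (δP)²:
  (2·δa)² = 0.810;  (2·δb)² = 16.0
δP = √(16.8) = 4.10 mm
P = 199 mm, so δP/P = 4.10/199 = 0.0206.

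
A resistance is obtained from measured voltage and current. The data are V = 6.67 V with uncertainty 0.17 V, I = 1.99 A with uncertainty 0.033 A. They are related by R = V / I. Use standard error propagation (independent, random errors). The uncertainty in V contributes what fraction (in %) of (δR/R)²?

70.3%

(δR/R)² = (1·δV/V)² + (-1·δI/I)²
  V term: (1×0.0255)² = 0.000650
  I term: (-1×0.0166)² = 0.000275
Total = 0.000925. Share from V = 0.000650/0.000925 = 0.703.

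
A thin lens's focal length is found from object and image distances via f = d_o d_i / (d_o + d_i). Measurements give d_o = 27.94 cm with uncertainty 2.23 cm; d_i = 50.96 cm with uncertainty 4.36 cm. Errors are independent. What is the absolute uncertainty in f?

∂f/∂d_o = (d_i/(d_o+d_i))² = 0.417;  ∂f/∂d_i = (d_o/(d_o+d_i))² = 0.125
δf = √((∂f/∂d_o · δd_o)² + (∂f/∂d_i · δd_i)²) = √(0.865 + 0.299) = 1.08 cm

1.08 cm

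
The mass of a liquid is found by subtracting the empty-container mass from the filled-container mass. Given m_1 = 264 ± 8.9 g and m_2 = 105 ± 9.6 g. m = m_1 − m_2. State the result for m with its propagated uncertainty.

For a sum/difference, combine absolute errors in quadrature:
  (δm_1)² = 79.2;  (δm_2)² = 92.2
δm = √(171) = 13.1 g
m = 159 g.

159 ± 13.1 g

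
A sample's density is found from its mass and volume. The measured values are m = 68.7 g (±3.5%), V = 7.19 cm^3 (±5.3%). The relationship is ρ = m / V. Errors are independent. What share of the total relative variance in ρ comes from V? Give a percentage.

69.6%

(δρ/ρ)² = (1·δm/m)² + (-1·δV/V)²
  m term: (1×0.0350)² = 0.00123
  V term: (-1×0.0530)² = 0.00281
Total = 0.00403. Share from V = 0.00281/0.00403 = 0.696.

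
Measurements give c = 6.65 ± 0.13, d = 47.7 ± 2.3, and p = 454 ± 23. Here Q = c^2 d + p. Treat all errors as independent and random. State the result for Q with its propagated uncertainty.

Let w = c^2·d = 2110. δw/w = √((2·δc/c)² + (1·δd/d)²) = √(0.00153 + 0.00232) = 0.0621, so δw = 131.
Q = w + p: δQ = √(δw² + δp²) = √(17100 + 529) = 133
Q = 2560.

2560 ± 133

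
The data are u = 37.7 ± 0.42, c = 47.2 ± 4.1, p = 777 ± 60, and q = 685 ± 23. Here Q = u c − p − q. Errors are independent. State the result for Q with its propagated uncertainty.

317 ± 169

Let w = u·c = 1780. δw/w = √((1·δu/u)² + (1·δc/c)²) = √(0.000124 + 0.00755) = 0.0876, so δw = 156.
Q = w − p − q: δQ = √(δw² + δp² + δq²) = √(24300 + 3600 + 529) = 169
Q = 317.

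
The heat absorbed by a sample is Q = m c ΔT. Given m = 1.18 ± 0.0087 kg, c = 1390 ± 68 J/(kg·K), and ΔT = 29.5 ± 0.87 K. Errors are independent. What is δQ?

2790 J

Each factor contributes (exponent × relative error)² to (δQ/Q)²:
  (1·δm/m)² = (1×0.00737)² = 5.44e-05;  (1·δc/c)² = (1×0.0489)² = 0.00239;  (1·δΔT/ΔT)² = (1×0.0295)² = 0.000870
δQ/Q = √(0.00332) = 0.0576
Q = 48400 J, so δQ = 0.0576 × 48400 = 2790 J.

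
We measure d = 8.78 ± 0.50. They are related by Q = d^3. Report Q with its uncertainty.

677 ± 116

Q ∝ d^3, so δQ/Q = |3| · δd/d = 3 × 0.0569 = 0.171.
Q = 677, so δQ = 0.171 × 677 = 116.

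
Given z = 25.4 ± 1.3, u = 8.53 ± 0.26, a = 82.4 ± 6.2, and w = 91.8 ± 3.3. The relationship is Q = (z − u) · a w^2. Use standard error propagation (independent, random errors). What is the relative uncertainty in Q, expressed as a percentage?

13.0%

Let h = z − u = 16.9. δh = √(δz² + δu²) = √(1.69 + 0.0676) = 1.33, so δh/h = 0.0786.
Q is then a monomial in h, a, w:
δQ/Q = √((δh/h)² + (1·δa/a)² + (2·δw/w)²) = √(0.00618 + 0.00566 + 0.00517) = 0.130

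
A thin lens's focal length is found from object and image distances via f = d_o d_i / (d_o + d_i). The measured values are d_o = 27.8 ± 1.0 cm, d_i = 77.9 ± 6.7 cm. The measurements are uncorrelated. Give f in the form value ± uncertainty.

20.5 ± 0.714 cm

∂f/∂d_o = (d_i/(d_o+d_i))² = 0.543;  ∂f/∂d_i = (d_o/(d_o+d_i))² = 0.0692
δf = √((∂f/∂d_o · δd_o)² + (∂f/∂d_i · δd_i)²) = √(0.295 + 0.215) = 0.714 cm
f = 20.5 cm.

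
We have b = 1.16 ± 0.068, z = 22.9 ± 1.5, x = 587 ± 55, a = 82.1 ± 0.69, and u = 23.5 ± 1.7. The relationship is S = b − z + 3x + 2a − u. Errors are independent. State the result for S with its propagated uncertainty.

1880 ± 165

Sums and differences: (δS)² = Σ (cᵢ δxᵢ)².
  (δb)² = 0.00462;  (δz)² = 2.25;  (3·δx)² = 27200;  (2·δa)² = 1.90;  (δu)² = 2.89
δS = √(27200) = 165
S = 1880.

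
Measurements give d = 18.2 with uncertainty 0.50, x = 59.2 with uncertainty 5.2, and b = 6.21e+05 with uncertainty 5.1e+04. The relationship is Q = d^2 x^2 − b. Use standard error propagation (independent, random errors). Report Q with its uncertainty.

Let p = d^2·x^2 = 1.16e+06. δp/p = √((2·δd/d)² + (2·δx/x)²) = √(0.00302 + 0.0309) = 0.184, so δp = 2.14e+05.
Q = p − b: δQ = √(δp² + δb²) = √(4.57e+10 + 2.6e+09) = 2.2e+05
Q = 5.4e+05.

(5.40 ± 2.20) × 10^5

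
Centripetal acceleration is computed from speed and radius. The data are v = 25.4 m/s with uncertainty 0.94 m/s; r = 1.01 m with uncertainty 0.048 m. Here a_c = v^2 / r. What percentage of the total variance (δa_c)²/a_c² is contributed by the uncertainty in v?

(δa_c/a_c)² = (2·δv/v)² + (-1·δr/r)²
  v term: (2×0.0370)² = 0.00548
  r term: (-1×0.0475)² = 0.00226
Total = 0.00774. Share from v = 0.00548/0.00774 = 0.708.

70.8%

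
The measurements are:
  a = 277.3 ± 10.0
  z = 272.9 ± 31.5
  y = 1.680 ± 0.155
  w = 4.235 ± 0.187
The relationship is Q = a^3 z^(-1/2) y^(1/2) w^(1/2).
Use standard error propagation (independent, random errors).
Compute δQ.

Relative error in a monomial: (δQ/Q)² = Σ (nᵢ · δxᵢ/xᵢ)².
  (3·δa/a)² = (3×0.0361)² = 0.0117;  (−½·δz/z)² = (-0.5×0.115)² = 0.00333;  (½·δy/y)² = (0.5×0.0923)² = 0.00213;  (½·δw/w)² = (0.5×0.0442)² = 0.000487
δQ/Q = √(0.0177) = 0.133
Q = 3.443e+06, so δQ = 0.133 × 3.443e+06 = 4.57e+05.

4.57e+05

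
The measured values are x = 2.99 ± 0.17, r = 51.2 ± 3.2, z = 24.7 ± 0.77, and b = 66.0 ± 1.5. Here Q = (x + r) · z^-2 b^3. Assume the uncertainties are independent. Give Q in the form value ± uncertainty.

25500 ± 2800

Let u = x + r = 54.2. δu = √(δx² + δr²) = √(0.0289 + 10.2) = 3.20, so δu/u = 0.0591.
Q is then a monomial in u, z, b:
δQ/Q = √((δu/u)² + (-2·δz/z)² + (3·δb/b)²) = √(0.00350 + 0.00389 + 0.00465) = 0.110
Q = 25500, so δQ = 0.110 × 25500 = 2800.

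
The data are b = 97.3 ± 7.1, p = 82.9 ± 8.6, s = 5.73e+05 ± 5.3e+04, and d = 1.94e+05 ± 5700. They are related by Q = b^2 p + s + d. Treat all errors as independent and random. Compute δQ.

Let w = b^2·p = 7.85e+05. δw/w = √((2·δb/b)² + (1·δp/p)²) = √(0.0213 + 0.0108) = 0.179, so δw = 1.41e+05.
Q = w + s + d: δQ = √(δw² + δs² + δd²) = √(1.97e+10 + 2.81e+09 + 3.25e+07) = 1.5e+05

1.5e+05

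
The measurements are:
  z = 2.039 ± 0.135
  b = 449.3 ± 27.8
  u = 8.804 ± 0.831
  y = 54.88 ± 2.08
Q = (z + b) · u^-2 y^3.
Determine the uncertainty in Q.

Let w = z + b = 451.3. δw = √(δz² + δb²) = √(0.0182 + 773) = 27.8, so δw/w = 0.0616.
Q is then a monomial in w, u, y:
δQ/Q = √((δw/w)² + (-2·δu/u)² + (3·δy/y)²) = √(0.00379 + 0.0356 + 0.0129) = 0.229
Q = 962500, so δQ = 0.229 × 962500 = 2.2e+05.

2.2e+05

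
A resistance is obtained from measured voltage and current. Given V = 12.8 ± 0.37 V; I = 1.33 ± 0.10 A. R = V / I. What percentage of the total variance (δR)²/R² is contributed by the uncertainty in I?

(δR/R)² = (1·δV/V)² + (-1·δI/I)²
  V term: (1×0.0289)² = 0.000836
  I term: (-1×0.0752)² = 0.00565
Total = 0.00649. Share from I = 0.00565/0.00649 = 0.871.

87.1%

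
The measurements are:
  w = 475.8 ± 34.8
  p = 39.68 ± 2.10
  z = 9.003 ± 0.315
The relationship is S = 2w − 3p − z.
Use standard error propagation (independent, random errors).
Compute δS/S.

Each term contributes (cᵢ δxᵢ)² to (δS)²:
  (2·δw)² = 4840;  (3·δp)² = 39.7;  (δz)² = 0.0992
δS = √(4880) = 69.9
S = 823.6, so δS/S = 69.9/823.6 = 0.0849.

0.0849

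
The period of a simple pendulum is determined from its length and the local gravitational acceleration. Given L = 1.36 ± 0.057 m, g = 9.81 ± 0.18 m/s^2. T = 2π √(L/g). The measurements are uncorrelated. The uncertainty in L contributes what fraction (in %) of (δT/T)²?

83.9%

(δT/T)² = (½·δL/L)² + (−½·δg/g)²
  L term: (0.5×0.0419)² = 0.000439
  g term: (-0.5×0.0183)² = 8.42e-05
Total = 0.000523. Share from L = 0.000439/0.000523 = 0.839.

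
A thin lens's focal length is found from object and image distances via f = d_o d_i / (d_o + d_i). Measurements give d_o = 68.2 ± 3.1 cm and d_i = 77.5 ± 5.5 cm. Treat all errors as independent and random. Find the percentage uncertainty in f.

∂f/∂d_o = (d_i/(d_o+d_i))² = 0.283;  ∂f/∂d_i = (d_o/(d_o+d_i))² = 0.219
δf = √((∂f/∂d_o · δd_o)² + (∂f/∂d_i · δd_i)²) = √(0.769 + 1.45) = 1.49 cm
f = 36.3 cm, so δf/f = 1.49/36.3 = 0.0411.

4.11%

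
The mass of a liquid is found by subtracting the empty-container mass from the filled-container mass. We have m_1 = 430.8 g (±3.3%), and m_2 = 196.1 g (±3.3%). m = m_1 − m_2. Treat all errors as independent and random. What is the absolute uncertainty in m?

15.6 g

Sums and differences: (δm)² = Σ (cᵢ δxᵢ)².
  (δm_1)² = 202;  (δm_2)² = 41.9
δm = √(244) = 15.6 g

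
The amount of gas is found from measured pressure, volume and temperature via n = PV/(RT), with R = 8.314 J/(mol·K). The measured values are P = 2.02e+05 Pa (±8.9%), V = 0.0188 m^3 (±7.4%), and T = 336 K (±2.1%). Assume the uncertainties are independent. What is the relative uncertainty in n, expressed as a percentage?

11.8%

Since n is a product/quotient, work with relative uncertainties:
  (1·δP/P)² = (1×0.0890)² = 0.00792;  (1·δV/V)² = (1×0.0740)² = 0.00548;  (-1·δT/T)² = (-1×0.0210)² = 0.000441
δn/n = √(0.0138) = 0.118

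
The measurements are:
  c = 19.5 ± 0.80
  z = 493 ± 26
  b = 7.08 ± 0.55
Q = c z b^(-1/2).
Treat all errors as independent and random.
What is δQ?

Products/powers → add relative errors in quadrature, weighted by exponent:
  (1·δc/c)² = (1×0.0410)² = 0.00168;  (1·δz/z)² = (1×0.0527)² = 0.00278;  (−½·δb/b)² = (-0.5×0.0777)² = 0.00151
δQ/Q = √(0.00597) = 0.0773
Q = 3610, so δQ = 0.0773 × 3610 = 279.

279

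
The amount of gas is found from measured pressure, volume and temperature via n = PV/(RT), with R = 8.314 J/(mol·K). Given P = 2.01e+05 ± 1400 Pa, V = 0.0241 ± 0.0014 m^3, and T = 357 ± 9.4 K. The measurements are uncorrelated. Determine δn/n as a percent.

For a monomial n ∝ P, V, T^-1, fractional errors add in quadrature:
  (1·δP/P)² = (1×0.00697)² = 4.85e-05;  (1·δV/V)² = (1×0.0581)² = 0.00337;  (-1·δT/T)² = (-1×0.0263)² = 0.000693
δn/n = √(0.00412) = 0.0642

6.42%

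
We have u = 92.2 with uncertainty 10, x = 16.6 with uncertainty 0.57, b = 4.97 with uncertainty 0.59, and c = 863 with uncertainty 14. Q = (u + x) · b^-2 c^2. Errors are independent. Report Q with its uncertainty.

Let w = u + x = 109. δw = √(δu² + δx²) = √(100 + 0.325) = 10.0, so δw/w = 0.0921.
Q is then a monomial in w, b, c:
δQ/Q = √((δw/w)² + (-2·δb/b)² + (2·δc/c)²) = √(0.00848 + 0.0564 + 0.00105) = 0.257
Q = 3.28e+06, so δQ = 0.257 × 3.28e+06 = 8.42e+05.

(3.28 ± 0.842) × 10^6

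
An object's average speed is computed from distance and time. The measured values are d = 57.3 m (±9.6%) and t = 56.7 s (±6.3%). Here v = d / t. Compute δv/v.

For a monomial v ∝ d, t^-1, fractional errors add in quadrature:
  (1·δd/d)² = (1×0.0960)² = 0.00922;  (-1·δt/t)² = (-1×0.0630)² = 0.00397
δv/v = √(0.0132) = 0.115

0.115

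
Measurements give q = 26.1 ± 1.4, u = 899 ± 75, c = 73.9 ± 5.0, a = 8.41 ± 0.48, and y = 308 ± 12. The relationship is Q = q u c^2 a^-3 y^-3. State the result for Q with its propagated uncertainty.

0.00737 ± 0.00197

Relative error in a monomial: (δQ/Q)² = Σ (nᵢ · δxᵢ/xᵢ)².
  (1·δq/q)² = (1×0.0536)² = 0.00288;  (1·δu/u)² = (1×0.0834)² = 0.00696;  (2·δc/c)² = (2×0.0677)² = 0.0183;  (-3·δa/a)² = (-3×0.0571)² = 0.0293;  (-3·δy/y)² = (-3×0.0390)² = 0.0137
δQ/Q = √(0.0711) = 0.267
Q = 0.00737, so δQ = 0.267 × 0.00737 = 0.00197.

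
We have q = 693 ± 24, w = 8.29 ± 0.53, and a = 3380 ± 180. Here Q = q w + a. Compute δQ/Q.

0.0498

Let p = q·w = 5740. δp/p = √((1·δq/q)² + (1·δw/w)²) = √(0.00120 + 0.00409) = 0.0727, so δp = 418.
Q = p + a: δQ = √(δp² + δa²) = √(1.74e+05 + 32400) = 455
Q = 9120, so δQ/Q = 455/9120 = 0.0498.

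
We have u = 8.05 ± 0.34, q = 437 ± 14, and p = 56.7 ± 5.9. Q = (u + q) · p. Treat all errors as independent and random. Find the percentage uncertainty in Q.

10.9%

Let w = u + q = 445. δw = √(δu² + δq²) = √(0.116 + 196) = 14.0, so δw/w = 0.0315.
Q is then a monomial in w, p:
δQ/Q = √((δw/w)² + (1·δp/p)²) = √(0.000990 + 0.0108) = 0.109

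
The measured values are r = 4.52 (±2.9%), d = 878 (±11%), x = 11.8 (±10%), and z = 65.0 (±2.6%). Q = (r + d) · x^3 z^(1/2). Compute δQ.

Let u = r + d = 883. δu = √(δr² + δd²) = √(0.0172 + 9330) = 96.6, so δu/u = 0.109.
Q is then a monomial in u, x, z:
δQ/Q = √((δu/u)² + (3·δx/x)² + (½·δz/z)²) = √(0.0120 + 0.0900 + 0.000169) = 0.320
Q = 1.17e+07, so δQ = 0.320 × 1.17e+07 = 3.74e+06.

3.74e+06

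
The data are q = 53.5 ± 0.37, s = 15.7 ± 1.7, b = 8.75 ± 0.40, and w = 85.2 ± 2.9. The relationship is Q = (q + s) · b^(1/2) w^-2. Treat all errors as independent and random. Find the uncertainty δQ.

Let u = q + s = 69.2. δu = √(δq² + δs²) = √(0.137 + 2.89) = 1.74, so δu/u = 0.0251.
Q is then a monomial in u, b, w:
δQ/Q = √((δu/u)² + (½·δb/b)² + (-2·δw/w)²) = √(0.000632 + 0.000522 + 0.00463) = 0.0761
Q = 0.0282, so δQ = 0.0761 × 0.0282 = 0.00215.

0.00215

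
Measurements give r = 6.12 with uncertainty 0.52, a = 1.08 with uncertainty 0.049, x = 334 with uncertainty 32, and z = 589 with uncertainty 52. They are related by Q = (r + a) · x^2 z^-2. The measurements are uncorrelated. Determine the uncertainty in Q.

0.626

Let u = r + a = 7.20. δu = √(δr² + δa²) = √(0.270 + 0.00240) = 0.522, so δu/u = 0.0725.
Q is then a monomial in u, x, z:
δQ/Q = √((δu/u)² + (2·δx/x)² + (-2·δz/z)²) = √(0.00526 + 0.0367 + 0.0312) = 0.270
Q = 2.32, so δQ = 0.270 × 2.32 = 0.626.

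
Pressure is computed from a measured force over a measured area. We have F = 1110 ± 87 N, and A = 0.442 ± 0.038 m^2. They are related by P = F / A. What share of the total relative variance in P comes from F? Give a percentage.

45.4%

(δP/P)² = (1·δF/F)² + (-1·δA/A)²
  F term: (1×0.0784)² = 0.00614
  A term: (-1×0.0860)² = 0.00739
Total = 0.0135. Share from F = 0.00614/0.0135 = 0.454.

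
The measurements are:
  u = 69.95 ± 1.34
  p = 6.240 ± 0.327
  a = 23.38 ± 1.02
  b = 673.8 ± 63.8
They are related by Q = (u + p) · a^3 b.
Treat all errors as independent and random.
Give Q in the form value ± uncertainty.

Let w = u + p = 76.19. δw = √(δu² + δp²) = √(1.80 + 0.107) = 1.38, so δw/w = 0.0181.
Q is then a monomial in w, a, b:
δQ/Q = √((δw/w)² + (3·δa/a)² + (1·δb/b)²) = √(0.000328 + 0.0171 + 0.00897) = 0.163
Q = 6.561e+08, so δQ = 0.163 × 6.561e+08 = 1.07e+08.

(6.561 ± 1.07) × 10^8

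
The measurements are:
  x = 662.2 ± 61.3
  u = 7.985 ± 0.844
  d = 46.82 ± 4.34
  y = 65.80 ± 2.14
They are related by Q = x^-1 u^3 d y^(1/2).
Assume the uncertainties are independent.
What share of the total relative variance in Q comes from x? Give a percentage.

7.26%

(δQ/Q)² = (-1·δx/x)² + (3·δu/u)² + (1·δd/d)² + (½·δy/y)²
  x term: (-1×0.0926)² = 0.00857
  u term: (3×0.106)² = 0.101
  d term: (1×0.0927)² = 0.00859
  y term: (0.5×0.0325)² = 0.000264
Total = 0.118. Share from x = 0.00857/0.118 = 0.0726.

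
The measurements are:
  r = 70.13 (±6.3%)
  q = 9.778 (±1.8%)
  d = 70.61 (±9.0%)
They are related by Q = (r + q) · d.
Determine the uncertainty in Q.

596

Let u = r + q = 79.91. δu = √(δr² + δq²) = √(19.5 + 0.0310) = 4.42, so δu/u = 0.0553.
Q is then a monomial in u, d:
δQ/Q = √((δu/u)² + (1·δd/d)²) = √(0.00306 + 0.00810) = 0.106
Q = 5642, so δQ = 0.106 × 5642 = 596.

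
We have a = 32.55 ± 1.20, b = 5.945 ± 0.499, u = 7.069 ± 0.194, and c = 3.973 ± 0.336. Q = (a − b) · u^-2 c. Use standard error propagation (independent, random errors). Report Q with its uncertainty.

Let w = a − b = 26.60. δw = √(δa² + δb²) = √(1.44 + 0.249) = 1.30, so δw/w = 0.0488.
Q is then a monomial in w, u, c:
δQ/Q = √((δw/w)² + (-2·δu/u)² + (1·δc/c)²) = √(0.00239 + 0.00301 + 0.00715) = 0.112
Q = 2.115, so δQ = 0.112 × 2.115 = 0.237.

2.115 ± 0.237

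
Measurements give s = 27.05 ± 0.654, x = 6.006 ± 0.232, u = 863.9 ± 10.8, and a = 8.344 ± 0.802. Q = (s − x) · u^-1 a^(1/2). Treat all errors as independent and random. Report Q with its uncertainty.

0.07036 ± 0.00419

Let w = s − x = 21.04. δw = √(δs² + δx²) = √(0.428 + 0.0538) = 0.694, so δw/w = 0.0330.
Q is then a monomial in w, u, a:
δQ/Q = √((δw/w)² + (-1·δu/u)² + (½·δa/a)²) = √(0.00109 + 0.000156 + 0.00231) = 0.0596
Q = 0.07036, so δQ = 0.0596 × 0.07036 = 0.00419.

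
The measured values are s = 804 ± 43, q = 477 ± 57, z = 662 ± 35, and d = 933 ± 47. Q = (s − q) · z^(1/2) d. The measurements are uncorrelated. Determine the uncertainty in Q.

Let u = s − q = 327. δu = √(δs² + δq²) = √(1850 + 3250) = 71.4, so δu/u = 0.218.
Q is then a monomial in u, z, d:
δQ/Q = √((δu/u)² + (½·δz/z)² + (1·δd/d)²) = √(0.0477 + 0.000699 + 0.00254) = 0.226
Q = 7.85e+06, so δQ = 0.226 × 7.85e+06 = 1.77e+06.

1.77e+06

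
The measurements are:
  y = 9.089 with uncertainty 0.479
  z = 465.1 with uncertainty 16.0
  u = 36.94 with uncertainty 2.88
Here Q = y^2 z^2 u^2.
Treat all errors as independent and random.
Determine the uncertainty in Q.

Products/powers → add relative errors in quadrature, weighted by exponent:
  (2·δy/y)² = (2×0.0527)² = 0.0111;  (2·δz/z)² = (2×0.0344)² = 0.00473;  (2·δu/u)² = (2×0.0780)² = 0.0243
δQ/Q = √(0.0402) = 0.200
Q = 2.438e+10, so δQ = 0.200 × 2.438e+10 = 4.89e+09.

4.89e+09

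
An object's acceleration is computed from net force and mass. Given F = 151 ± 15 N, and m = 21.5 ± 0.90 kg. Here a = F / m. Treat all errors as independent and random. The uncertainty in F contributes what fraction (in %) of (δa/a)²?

(δa/a)² = (1·δF/F)² + (-1·δm/m)²
  F term: (1×0.0993)² = 0.00987
  m term: (-1×0.0419)² = 0.00175
Total = 0.0116. Share from F = 0.00987/0.0116 = 0.849.

84.9%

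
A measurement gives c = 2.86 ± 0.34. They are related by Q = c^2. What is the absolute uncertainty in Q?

1.94

Each factor contributes (exponent × relative error)² to (δQ/Q)²:
  (2·δc/c)² = (2×0.119)² = 0.0565
δQ/Q = √(0.0565) = 0.238
Q = 8.18, so δQ = 0.238 × 8.18 = 1.94.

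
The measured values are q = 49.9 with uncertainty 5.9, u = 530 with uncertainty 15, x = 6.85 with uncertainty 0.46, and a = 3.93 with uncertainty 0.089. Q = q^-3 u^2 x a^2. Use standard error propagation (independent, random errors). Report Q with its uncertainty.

For a monomial Q ∝ q^-3, u^2, x, a^2, fractional errors add in quadrature:
  (-3·δq/q)² = (-3×0.118)² = 0.126;  (2·δu/u)² = (2×0.0283)² = 0.00320;  (1·δx/x)² = (1×0.0672)² = 0.00451;  (2·δa/a)² = (2×0.0226)² = 0.00205
δQ/Q = √(0.136) = 0.368
Q = 239, so δQ = 0.368 × 239 = 88.1.

239 ± 88.1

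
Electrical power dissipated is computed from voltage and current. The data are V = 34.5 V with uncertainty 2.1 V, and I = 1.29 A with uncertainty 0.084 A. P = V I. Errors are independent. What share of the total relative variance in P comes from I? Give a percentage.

(δP/P)² = (1·δV/V)² + (1·δI/I)²
  V term: (1×0.0609)² = 0.00371
  I term: (1×0.0651)² = 0.00424
Total = 0.00795. Share from I = 0.00424/0.00795 = 0.534.

53.4%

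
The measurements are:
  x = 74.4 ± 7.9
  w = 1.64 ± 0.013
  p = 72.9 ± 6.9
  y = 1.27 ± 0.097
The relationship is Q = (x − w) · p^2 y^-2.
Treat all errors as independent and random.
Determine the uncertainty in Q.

Let u = x − w = 72.8. δu = √(δx² + δw²) = √(62.4 + 0.000169) = 7.90, so δu/u = 0.109.
Q is then a monomial in u, p, y:
δQ/Q = √((δu/u)² + (2·δp/p)² + (-2·δy/y)²) = √(0.0118 + 0.0358 + 0.0233) = 0.266
Q = 2.4e+05, so δQ = 0.266 × 2.4e+05 = 63900.

63900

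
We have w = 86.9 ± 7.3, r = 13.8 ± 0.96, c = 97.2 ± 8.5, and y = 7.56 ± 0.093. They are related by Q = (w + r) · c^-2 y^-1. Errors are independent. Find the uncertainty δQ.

Let u = w + r = 101. δu = √(δw² + δr²) = √(53.3 + 0.922) = 7.36, so δu/u = 0.0731.
Q is then a monomial in u, c, y:
δQ/Q = √((δu/u)² + (-2·δc/c)² + (-1·δy/y)²) = √(0.00535 + 0.0306 + 0.000151) = 0.190
Q = 0.00141, so δQ = 0.190 × 0.00141 = 0.000268.

0.000268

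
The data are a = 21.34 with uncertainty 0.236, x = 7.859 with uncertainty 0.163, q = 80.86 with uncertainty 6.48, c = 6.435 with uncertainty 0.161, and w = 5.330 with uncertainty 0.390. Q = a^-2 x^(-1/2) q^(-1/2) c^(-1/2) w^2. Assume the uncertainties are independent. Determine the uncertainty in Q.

For a monomial Q ∝ a^-2, x^(-1/2), q^(-1/2), c^(-1/2), w^2, fractional errors add in quadrature:
  (-2·δa/a)² = (-2×0.0111)² = 0.000489;  (−½·δx/x)² = (-0.5×0.0207)² = 0.000108;  (−½·δq/q)² = (-0.5×0.0801)² = 0.00161;  (−½·δc/c)² = (-0.5×0.0250)² = 0.000156;  (2·δw/w)² = (2×0.0732)² = 0.0214
δQ/Q = √(0.0238) = 0.154
Q = 0.0009755, so δQ = 0.154 × 0.0009755 = 0.000150.

0.000150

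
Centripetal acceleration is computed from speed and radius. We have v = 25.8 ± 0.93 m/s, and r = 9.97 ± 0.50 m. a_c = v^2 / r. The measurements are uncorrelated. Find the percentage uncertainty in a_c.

Each factor contributes (exponent × relative error)² to (δa_c/a_c)²:
  (2·δv/v)² = (2×0.0360)² = 0.00520;  (-1·δr/r)² = (-1×0.0502)² = 0.00252
δa_c/a_c = √(0.00771) = 0.0878

8.78%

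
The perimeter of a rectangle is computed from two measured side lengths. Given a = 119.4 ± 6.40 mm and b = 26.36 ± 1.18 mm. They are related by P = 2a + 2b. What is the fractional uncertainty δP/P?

For a sum/difference, combine absolute errors in quadrature:
  (2·δa)² = 164;  (2·δb)² = 5.57
δP = √(169) = 13.0 mm
P = 291.5 mm, so δP/P = 13.0/291.5 = 0.0446.

0.0446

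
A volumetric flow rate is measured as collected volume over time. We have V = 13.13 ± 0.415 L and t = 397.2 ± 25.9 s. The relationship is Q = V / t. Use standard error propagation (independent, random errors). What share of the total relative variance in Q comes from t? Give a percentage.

81.0%

(δQ/Q)² = (1·δV/V)² + (-1·δt/t)²
  V term: (1×0.0316)² = 0.000999
  t term: (-1×0.0652)² = 0.00425
Total = 0.00525. Share from t = 0.00425/0.00525 = 0.810.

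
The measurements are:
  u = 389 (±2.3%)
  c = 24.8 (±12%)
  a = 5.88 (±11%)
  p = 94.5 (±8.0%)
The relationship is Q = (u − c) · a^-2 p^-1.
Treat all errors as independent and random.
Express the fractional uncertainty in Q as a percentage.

23.6%

Let w = u − c = 364. δw = √(δu² + δc²) = √(80.0 + 8.86) = 9.43, so δw/w = 0.0259.
Q is then a monomial in w, a, p:
δQ/Q = √((δw/w)² + (-2·δa/a)² + (-1·δp/p)²) = √(0.000670 + 0.0484 + 0.00640) = 0.236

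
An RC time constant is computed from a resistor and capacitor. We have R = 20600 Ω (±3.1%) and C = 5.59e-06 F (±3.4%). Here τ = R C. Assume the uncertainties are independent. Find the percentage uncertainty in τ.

Since τ is a product/quotient, work with relative uncertainties:
  (1·δR/R)² = (1×0.0310)² = 0.000961;  (1·δC/C)² = (1×0.0340)² = 0.00116
δτ/τ = √(0.00212) = 0.0460

4.60%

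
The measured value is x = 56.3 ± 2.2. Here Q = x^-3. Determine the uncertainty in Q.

6.57e-07

Q ∝ x^-3, so δQ/Q = |-3| · δx/x = 3 × 0.0391 = 0.117.
Q = 5.6e-06, so δQ = 0.117 × 5.6e-06 = 6.57e-07.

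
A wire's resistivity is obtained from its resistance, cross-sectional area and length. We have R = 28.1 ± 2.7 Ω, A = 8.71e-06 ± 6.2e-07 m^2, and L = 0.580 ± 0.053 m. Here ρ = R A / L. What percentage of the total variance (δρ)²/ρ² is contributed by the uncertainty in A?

22.4%

(δρ/ρ)² = (1·δR/R)² + (1·δA/A)² + (-1·δL/L)²
  R term: (1×0.0961)² = 0.00923
  A term: (1×0.0712)² = 0.00507
  L term: (-1×0.0914)² = 0.00835
Total = 0.0226. Share from A = 0.00507/0.0226 = 0.224.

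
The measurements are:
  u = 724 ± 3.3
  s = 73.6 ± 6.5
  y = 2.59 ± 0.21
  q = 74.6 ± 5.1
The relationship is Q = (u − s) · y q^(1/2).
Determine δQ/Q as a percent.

8.87%

Let w = u − s = 650. δw = √(δu² + δs²) = √(10.9 + 42.2) = 7.29, so δw/w = 0.0112.
Q is then a monomial in w, y, q:
δQ/Q = √((δw/w)² + (1·δy/y)² + (½·δq/q)²) = √(0.000126 + 0.00657 + 0.00117) = 0.0887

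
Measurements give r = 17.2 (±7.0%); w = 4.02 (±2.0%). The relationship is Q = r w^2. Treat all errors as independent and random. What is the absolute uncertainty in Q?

22.4

Q is a product of powers, so relative uncertainties combine in quadrature:
  (1·δr/r)² = (1×0.0700)² = 0.00490;  (2·δw/w)² = (2×0.0200)² = 0.00160
δQ/Q = √(0.00650) = 0.0806
Q = 278, so δQ = 0.0806 × 278 = 22.4.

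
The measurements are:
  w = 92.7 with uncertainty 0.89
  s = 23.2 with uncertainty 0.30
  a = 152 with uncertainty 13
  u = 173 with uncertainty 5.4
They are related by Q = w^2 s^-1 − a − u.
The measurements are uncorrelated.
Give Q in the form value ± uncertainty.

45.4 ± 16.5

Let p = w^2·s^-1 = 370. δp/p = √((2·δw/w)² + (-1·δs/s)²) = √(0.000369 + 0.000167) = 0.0231, so δp = 8.57.
Q = p − a − u: δQ = √(δp² + δa² + δu²) = √(73.5 + 169 + 29.2) = 16.5
Q = 45.4.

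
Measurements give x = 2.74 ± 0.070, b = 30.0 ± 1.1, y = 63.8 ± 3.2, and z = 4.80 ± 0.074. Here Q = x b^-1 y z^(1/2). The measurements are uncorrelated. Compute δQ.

Each factor contributes (exponent × relative error)² to (δQ/Q)²:
  (1·δx/x)² = (1×0.0255)² = 0.000653;  (-1·δb/b)² = (-1×0.0367)² = 0.00134;  (1·δy/y)² = (1×0.0502)² = 0.00252;  (½·δz/z)² = (0.5×0.0154)² = 5.94e-05
δQ/Q = √(0.00457) = 0.0676
Q = 12.8, so δQ = 0.0676 × 12.8 = 0.863.

0.863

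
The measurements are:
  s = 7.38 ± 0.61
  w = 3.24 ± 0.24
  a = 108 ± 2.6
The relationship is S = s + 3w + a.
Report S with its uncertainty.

125 ± 2.77

Each term contributes (cᵢ δxᵢ)² to (δS)²:
  (δs)² = 0.372;  (3·δw)² = 0.518;  (δa)² = 6.76
δS = √(7.65) = 2.77
S = 125.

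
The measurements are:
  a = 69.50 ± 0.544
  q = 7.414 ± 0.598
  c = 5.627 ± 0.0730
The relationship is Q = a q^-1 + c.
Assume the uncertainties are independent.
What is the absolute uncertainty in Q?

Let p = a·q^-1 = 9.374. δp/p = √((1·δa/a)² + (-1·δq/q)²) = √(6.13e-05 + 0.00651) = 0.0810, so δp = 0.760.
Q = p + c: δQ = √(δp² + δc²) = √(0.577 + 0.00533) = 0.763

0.763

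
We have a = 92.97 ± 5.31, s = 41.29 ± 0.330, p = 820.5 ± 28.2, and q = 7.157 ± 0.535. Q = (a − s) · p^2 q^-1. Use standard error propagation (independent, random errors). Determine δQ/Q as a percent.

14.5%

Let u = a − s = 51.68. δu = √(δa² + δs²) = √(28.2 + 0.109) = 5.32, so δu/u = 0.103.
Q is then a monomial in u, p, q:
δQ/Q = √((δu/u)² + (2·δp/p)² + (-1·δq/q)²) = √(0.0106 + 0.00472 + 0.00559) = 0.145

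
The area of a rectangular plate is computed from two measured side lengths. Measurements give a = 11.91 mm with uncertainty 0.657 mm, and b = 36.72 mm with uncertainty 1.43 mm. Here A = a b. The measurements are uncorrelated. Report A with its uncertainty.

437.3 ± 29.5 mm^2

Each factor contributes (exponent × relative error)² to (δA/A)²:
  (1·δa/a)² = (1×0.0552)² = 0.00304;  (1·δb/b)² = (1×0.0389)² = 0.00152
δA/A = √(0.00456) = 0.0675
A = 437.3 mm^2, so δA = 0.0675 × 437.3 = 29.5 mm^2.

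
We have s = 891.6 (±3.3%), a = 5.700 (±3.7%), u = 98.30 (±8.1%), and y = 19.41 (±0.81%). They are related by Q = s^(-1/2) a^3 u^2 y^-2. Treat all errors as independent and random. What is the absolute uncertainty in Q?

Products/powers → add relative errors in quadrature, weighted by exponent:
  (−½·δs/s)² = (-0.5×0.0330)² = 0.000272;  (3·δa/a)² = (3×0.0370)² = 0.0123;  (2·δu/u)² = (2×0.0810)² = 0.0262;  (-2·δy/y)² = (-2×0.00810)² = 0.000262
δQ/Q = √(0.0391) = 0.198
Q = 159.1, so δQ = 0.198 × 159.1 = 31.5.

31.5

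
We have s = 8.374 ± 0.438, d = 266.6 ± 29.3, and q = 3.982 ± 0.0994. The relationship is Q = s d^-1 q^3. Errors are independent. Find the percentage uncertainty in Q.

14.3%

Relative error in a monomial: (δQ/Q)² = Σ (nᵢ · δxᵢ/xᵢ)².
  (1·δs/s)² = (1×0.0523)² = 0.00274;  (-1·δd/d)² = (-1×0.110)² = 0.0121;  (3·δq/q)² = (3×0.0250)² = 0.00561
δQ/Q = √(0.0204) = 0.143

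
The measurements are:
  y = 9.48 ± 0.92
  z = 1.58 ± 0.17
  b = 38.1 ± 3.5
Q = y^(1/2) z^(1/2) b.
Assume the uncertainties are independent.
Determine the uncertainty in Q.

Since Q is a product/quotient, work with relative uncertainties:
  (½·δy/y)² = (0.5×0.0970)² = 0.00235;  (½·δz/z)² = (0.5×0.108)² = 0.00289;  (1·δb/b)² = (1×0.0919)² = 0.00844
δQ/Q = √(0.0137) = 0.117
Q = 147, so δQ = 0.117 × 147 = 17.3.

17.3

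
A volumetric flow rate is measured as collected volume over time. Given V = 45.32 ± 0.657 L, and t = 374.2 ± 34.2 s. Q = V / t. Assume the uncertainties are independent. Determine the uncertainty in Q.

Products/powers → add relative errors in quadrature, weighted by exponent:
  (1·δV/V)² = (1×0.0145)² = 0.000210;  (-1·δt/t)² = (-1×0.0914)² = 0.00835
δQ/Q = √(0.00856) = 0.0925
Q = 0.1211 L/s, so δQ = 0.0925 × 0.1211 = 0.0112 L/s.

0.0112 L/s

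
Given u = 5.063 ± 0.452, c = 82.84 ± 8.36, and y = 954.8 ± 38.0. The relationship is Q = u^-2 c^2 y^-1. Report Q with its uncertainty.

Relative error in a monomial: (δQ/Q)² = Σ (nᵢ · δxᵢ/xᵢ)².
  (-2·δu/u)² = (-2×0.0893)² = 0.0319;  (2·δc/c)² = (2×0.101)² = 0.0407;  (-1·δy/y)² = (-1×0.0398)² = 0.00158
δQ/Q = √(0.0742) = 0.272
Q = 0.2804, so δQ = 0.272 × 0.2804 = 0.0764.

0.2804 ± 0.0764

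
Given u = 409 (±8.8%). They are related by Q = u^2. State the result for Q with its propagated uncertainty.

(1.67 ± 0.294) × 10^5

Q is a product of powers, so relative uncertainties combine in quadrature:
  (2·δu/u)² = (2×0.0880)² = 0.0310
δQ/Q = √(0.0310) = 0.176
Q = 1.67e+05, so δQ = 0.176 × 1.67e+05 = 29400.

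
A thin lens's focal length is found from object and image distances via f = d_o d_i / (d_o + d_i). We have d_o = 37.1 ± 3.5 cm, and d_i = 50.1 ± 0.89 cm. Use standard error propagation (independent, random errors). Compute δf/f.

∂f/∂d_o = (d_i/(d_o+d_i))² = 0.330;  ∂f/∂d_i = (d_o/(d_o+d_i))² = 0.181
δf = √((∂f/∂d_o · δd_o)² + (∂f/∂d_i · δd_i)²) = √(1.33 + 0.0260) = 1.17 cm
f = 21.3 cm, so δf/f = 1.17/21.3 = 0.0547.

0.0547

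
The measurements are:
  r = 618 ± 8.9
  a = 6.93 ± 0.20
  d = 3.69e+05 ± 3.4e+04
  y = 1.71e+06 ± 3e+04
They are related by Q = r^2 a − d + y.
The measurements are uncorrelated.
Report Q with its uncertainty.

Let p = r^2·a = 2.65e+06. δp/p = √((2·δr/r)² + (1·δa/a)²) = √(0.000830 + 0.000833) = 0.0408, so δp = 1.08e+05.
Q = p − d + y: δQ = √(δp² + δd² + δy²) = √(1.16e+10 + 1.16e+09 + 9e+08) = 1.17e+05
Q = 3.99e+06.

(3.99 ± 0.117) × 10^6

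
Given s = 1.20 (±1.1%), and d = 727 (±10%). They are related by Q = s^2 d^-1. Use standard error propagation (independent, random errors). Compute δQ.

0.000203

For a monomial Q ∝ s^2, d^-1, fractional errors add in quadrature:
  (2·δs/s)² = (2×0.0110)² = 0.000484;  (-1·δd/d)² = (-1×0.100)² = 0.0100
δQ/Q = √(0.0105) = 0.102
Q = 0.00198, so δQ = 0.102 × 0.00198 = 0.000203.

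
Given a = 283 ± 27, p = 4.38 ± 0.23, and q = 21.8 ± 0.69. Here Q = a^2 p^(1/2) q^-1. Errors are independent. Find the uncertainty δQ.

For a monomial Q ∝ a^2, p^(1/2), q^-1, fractional errors add in quadrature:
  (2·δa/a)² = (2×0.0954)² = 0.0364;  (½·δp/p)² = (0.5×0.0525)² = 0.000689;  (-1·δq/q)² = (-1×0.0317)² = 0.00100
δQ/Q = √(0.0381) = 0.195
Q = 7690, so δQ = 0.195 × 7690 = 1500.

1500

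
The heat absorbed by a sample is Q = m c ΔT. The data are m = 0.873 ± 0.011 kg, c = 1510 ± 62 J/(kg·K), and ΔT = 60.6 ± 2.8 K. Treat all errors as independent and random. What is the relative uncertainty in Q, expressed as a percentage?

Products/powers → add relative errors in quadrature, weighted by exponent:
  (1·δm/m)² = (1×0.0126)² = 0.000159;  (1·δc/c)² = (1×0.0411)² = 0.00169;  (1·δΔT/ΔT)² = (1×0.0462)² = 0.00213
δQ/Q = √(0.00398) = 0.0631

6.31%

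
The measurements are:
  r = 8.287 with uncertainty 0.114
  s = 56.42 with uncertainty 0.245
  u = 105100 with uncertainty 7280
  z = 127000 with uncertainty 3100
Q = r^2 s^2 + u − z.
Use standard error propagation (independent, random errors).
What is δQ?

Let p = r^2·s^2 = 218600. δp/p = √((2·δr/r)² + (2·δs/s)²) = √(0.000757 + 7.54e-05) = 0.0289, so δp = 6310.
Q = p + u − z: δQ = √(δp² + δu² + δz²) = √(3.98e+07 + 5.3e+07 + 9.61e+06) = 10100

10100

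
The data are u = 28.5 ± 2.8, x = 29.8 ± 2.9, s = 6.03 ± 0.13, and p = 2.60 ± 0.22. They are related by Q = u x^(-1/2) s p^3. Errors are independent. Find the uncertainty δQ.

153

Products/powers → add relative errors in quadrature, weighted by exponent:
  (1·δu/u)² = (1×0.0982)² = 0.00965;  (−½·δx/x)² = (-0.5×0.0973)² = 0.00237;  (1·δs/s)² = (1×0.0216)² = 0.000465;  (3·δp/p)² = (3×0.0846)² = 0.0644
δQ/Q = √(0.0769) = 0.277
Q = 553, so δQ = 0.277 × 553 = 153.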